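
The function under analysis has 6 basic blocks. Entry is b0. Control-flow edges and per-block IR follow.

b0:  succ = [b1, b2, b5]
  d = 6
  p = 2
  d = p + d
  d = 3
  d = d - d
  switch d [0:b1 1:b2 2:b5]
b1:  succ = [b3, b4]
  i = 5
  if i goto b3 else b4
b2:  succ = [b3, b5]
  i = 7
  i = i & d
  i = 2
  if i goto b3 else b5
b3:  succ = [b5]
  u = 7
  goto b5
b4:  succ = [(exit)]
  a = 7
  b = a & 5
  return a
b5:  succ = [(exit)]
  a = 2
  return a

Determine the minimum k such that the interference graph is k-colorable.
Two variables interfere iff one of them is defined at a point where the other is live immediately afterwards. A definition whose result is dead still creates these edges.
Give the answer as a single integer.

Answer: 2

Working:
def/use:
  b0: def={d,p} ue=∅
  b1: def={i} ue=∅
  b2: def={i} ue={d}
  b3: def={u} ue=∅
  b4: def={a,b} ue=∅
  b5: def={a} ue=∅

Backward fixpoint:
  b0 li=∅ lo={d}
  b1 li=∅ lo=∅
  b2 li={d} lo=∅
  b3 li=∅ lo=∅
  b4 li=∅ lo=∅
  b5 li=∅ lo=∅

Interfere edges:
  a: {b}
  b: {a}
  d: {i,p}
  i: {d}
  p: {d}
  u: ∅

Registers:
  lower bound: {a,b} mutually conflict ⇒ χ ≥ 2
  2-colouring: R0={a,d,u}  R1={b,i,p}
  χ = 2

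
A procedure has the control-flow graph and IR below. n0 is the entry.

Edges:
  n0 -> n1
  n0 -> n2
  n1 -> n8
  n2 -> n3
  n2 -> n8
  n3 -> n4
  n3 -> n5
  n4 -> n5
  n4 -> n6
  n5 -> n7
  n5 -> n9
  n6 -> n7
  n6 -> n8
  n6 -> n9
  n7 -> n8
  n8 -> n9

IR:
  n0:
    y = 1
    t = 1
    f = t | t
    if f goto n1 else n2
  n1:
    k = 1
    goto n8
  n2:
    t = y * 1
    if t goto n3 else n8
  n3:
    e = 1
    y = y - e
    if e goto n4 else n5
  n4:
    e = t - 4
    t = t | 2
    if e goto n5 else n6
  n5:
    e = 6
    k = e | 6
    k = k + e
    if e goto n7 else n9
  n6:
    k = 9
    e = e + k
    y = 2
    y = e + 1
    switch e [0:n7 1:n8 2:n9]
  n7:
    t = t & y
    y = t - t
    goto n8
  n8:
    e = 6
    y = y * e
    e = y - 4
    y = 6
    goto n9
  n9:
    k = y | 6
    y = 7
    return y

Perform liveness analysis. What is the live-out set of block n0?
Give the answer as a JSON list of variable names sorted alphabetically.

def/use:
  n0: {f,t,y} / ∅
  n1: {k} / ∅
  n2: {t} / {y}
  n3: {e,y} / {y}
  n4: {e,t} / {t}
  n5: {e,k} / ∅
  n6: {e,k,y} / {e}
  n7: {t,y} / {t,y}
  n8: {e,y} / {y}
  n9: {k,y} / {y}

Backward fixpoint:
  n0 li=∅ lo={y}
  n1 li={y} lo={y}
  n2 li={y} lo={t,y}
  n3 li={t,y} lo={t,y}
  n4 li={t,y} lo={e,t,y}
  n5 li={t,y} lo={t,y}
  n6 li={e,t} lo={t,y}
  n7 li={t,y} lo={y}
  n8 li={y} lo={y}
  n9 li={y} lo=∅

live-out(n0) = ["y"]

Answer: ["y"]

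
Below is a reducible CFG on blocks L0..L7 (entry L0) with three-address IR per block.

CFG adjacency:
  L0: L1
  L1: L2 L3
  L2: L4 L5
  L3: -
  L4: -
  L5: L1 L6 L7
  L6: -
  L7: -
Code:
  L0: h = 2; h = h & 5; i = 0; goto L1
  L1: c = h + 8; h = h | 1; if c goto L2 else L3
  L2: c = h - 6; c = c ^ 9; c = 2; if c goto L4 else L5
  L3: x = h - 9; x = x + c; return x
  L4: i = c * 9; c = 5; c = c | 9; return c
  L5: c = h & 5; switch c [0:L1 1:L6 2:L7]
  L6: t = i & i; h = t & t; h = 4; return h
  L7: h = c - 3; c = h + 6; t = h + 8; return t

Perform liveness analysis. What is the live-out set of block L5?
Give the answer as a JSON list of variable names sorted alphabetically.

Answer: ["c", "h", "i"]

Derivation:
def/use:
  L0: {h,i} / ∅
  L1: {c,h} / {h}
  L2: {c} / {h}
  L3: {x} / {c,h}
  L4: {c,i} / {c}
  L5: {c} / {h}
  L6: {h,t} / {i}
  L7: {c,h,t} / {c}

Live sets:
  L0: in=∅ out={h,i}
  L1: in={h,i} out={c,h,i}
  L2: in={h,i} out={c,h,i}
  L3: in={c,h} out=∅
  L4: in={c} out=∅
  L5: in={h,i} out={c,h,i}
  L6: in={i} out=∅
  L7: in={c} out=∅

live-out(L5) = ["c", "h", "i"]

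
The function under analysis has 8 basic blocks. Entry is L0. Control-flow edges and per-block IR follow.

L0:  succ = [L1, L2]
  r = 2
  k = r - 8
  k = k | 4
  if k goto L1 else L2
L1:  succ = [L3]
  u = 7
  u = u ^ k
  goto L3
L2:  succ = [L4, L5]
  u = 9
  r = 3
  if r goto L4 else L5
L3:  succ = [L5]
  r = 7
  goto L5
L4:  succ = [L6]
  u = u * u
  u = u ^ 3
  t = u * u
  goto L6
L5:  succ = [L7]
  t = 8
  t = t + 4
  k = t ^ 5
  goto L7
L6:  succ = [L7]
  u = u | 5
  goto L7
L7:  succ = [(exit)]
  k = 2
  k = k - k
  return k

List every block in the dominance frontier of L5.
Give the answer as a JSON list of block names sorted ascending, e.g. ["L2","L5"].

idom tree: L1←L0 L2←L0 L3←L1 L4←L2 L5←L0 L6←L4 L7←L0
Dom∩ at merges:
  L5: preds {L2,L3}: {L0,L2} ∩ {L0,L1,L3} = {L0}; idom=L0
  L7: preds {L5,L6}: {L0,L5} ∩ {L0,L2,L4,L6} = {L0}; idom=L0

DF walk-up:
  L5←L2: walk L2 to L0
  L5←L3: walk L3→L1 to L0
  L7←L5: walk L5 to L0
  L7←L6: walk L6→L4→L2 to L0
  L0 → ∅
  L1 → {L5}
  L2 → {L5,L7}
  L3 → {L5}
  L4 → {L7}
  L5 → {L7}
  L6 → {L7}
  L7 → ∅

DF(L5) = ["L7"]

Answer: ["L7"]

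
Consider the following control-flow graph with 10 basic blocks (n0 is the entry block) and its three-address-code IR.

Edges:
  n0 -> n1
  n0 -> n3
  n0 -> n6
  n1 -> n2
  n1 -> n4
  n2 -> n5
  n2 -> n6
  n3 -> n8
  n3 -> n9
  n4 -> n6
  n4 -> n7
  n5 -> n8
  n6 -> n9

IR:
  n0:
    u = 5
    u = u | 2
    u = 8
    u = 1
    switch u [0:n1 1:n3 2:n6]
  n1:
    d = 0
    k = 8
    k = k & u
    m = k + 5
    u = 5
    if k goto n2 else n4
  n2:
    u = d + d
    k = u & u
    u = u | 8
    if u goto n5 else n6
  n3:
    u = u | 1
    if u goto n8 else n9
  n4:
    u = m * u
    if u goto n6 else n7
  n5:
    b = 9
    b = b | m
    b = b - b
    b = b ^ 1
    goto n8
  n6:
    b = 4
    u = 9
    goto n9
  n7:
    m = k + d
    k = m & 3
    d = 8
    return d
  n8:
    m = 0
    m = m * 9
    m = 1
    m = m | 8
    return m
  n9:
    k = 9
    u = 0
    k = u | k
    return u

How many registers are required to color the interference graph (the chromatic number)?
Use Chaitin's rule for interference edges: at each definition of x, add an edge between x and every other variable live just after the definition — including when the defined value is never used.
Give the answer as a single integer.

def/use:
  n0: def={u} ue=∅
  n1: def={d,k,m,u} ue={u}
  n2: def={k,u} ue={d}
  n3: def={u} ue={u}
  n4: def={u} ue={m,u}
  n5: def={b} ue={m}
  n6: def={b,u} ue=∅
  n7: def={d,k,m} ue={d,k}
  n8: def={m} ue=∅
  n9: def={k,u} ue=∅

Live sets:
  n0 li=∅ lo={u}
  n1 li={u} lo={d,k,m,u}
  n2 li={d,m} lo={m}
  n3 li={u} lo=∅
  n4 li={d,k,m,u} lo={d,k}
  n5 li={m} lo=∅
  n6 li=∅ lo=∅
  n7 li={d,k} lo=∅
  n8 li=∅ lo=∅
  n9 li=∅ lo=∅

Interfere edges:
  b↔{m}
  d↔{k,m,u}
  k↔{d,m,u}
  m↔{b,d,k,u}
  u↔{d,k,m}

Registers:
  {d,k,m,u} pairwise interfere (4-clique) ⇒ χ ≥ 4
  4-colouring: r0={m}  r1={b,d}  r2={k}  r3={u}
  χ = 4

Answer: 4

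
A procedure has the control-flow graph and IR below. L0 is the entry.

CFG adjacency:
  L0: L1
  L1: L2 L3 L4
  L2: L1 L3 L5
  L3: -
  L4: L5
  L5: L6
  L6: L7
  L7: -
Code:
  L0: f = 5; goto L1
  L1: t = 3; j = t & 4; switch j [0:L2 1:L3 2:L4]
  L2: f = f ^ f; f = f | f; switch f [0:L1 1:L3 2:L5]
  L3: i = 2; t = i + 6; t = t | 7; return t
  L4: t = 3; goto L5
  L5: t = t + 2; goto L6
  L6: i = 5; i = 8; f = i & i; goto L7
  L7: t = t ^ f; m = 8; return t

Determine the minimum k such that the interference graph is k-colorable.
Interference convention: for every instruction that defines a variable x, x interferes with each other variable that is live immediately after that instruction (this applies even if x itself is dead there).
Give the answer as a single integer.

def/use:
  L0: def={f} ue=∅
  L1: def={j,t} ue=∅
  L2: def={f} ue={f}
  L3: def={i,t} ue=∅
  L4: def={t} ue=∅
  L5: def={t} ue={t}
  L6: def={f,i} ue=∅
  L7: def={m,t} ue={f,t}

Backward fixpoint:
  live L0: ∅→{f}
  live L1: {f}→{f,t}
  live L2: {f,t}→{f,t}
  live L3: ∅→∅
  live L4: ∅→{t}
  live L5: {t}→{t}
  live L6: {t}→{f,t}
  live L7: {f,t}→∅

Conflict graph:
  f↔{j,t}
  i↔{t}
  j↔{f,t}
  m↔{t}
  t↔{f,i,j,m}

Chromatic number:
  clique {f,j,t} ⇒ need ≥ 3
  assign f→c1 i→c1 j→c2 m→c1 t→c0 — no edge inside a register ⇒ χ ≤ 3
  χ = 3

Answer: 3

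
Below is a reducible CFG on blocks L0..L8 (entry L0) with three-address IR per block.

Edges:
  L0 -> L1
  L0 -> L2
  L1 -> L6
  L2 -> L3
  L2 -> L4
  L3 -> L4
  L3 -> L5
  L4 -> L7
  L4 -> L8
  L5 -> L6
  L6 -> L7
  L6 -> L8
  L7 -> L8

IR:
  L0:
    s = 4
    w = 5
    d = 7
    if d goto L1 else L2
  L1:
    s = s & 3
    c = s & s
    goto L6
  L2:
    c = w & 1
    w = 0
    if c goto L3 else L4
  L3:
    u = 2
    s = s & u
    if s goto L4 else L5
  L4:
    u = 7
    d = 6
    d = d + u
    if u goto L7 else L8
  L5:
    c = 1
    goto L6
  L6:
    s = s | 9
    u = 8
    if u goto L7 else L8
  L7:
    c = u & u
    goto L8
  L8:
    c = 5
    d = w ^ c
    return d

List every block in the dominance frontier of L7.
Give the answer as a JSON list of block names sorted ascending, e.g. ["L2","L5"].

Answer: ["L8"]

Analysis:
idom tree: L1←L0 L2←L0 L3←L2 L4←L2 L5←L3 L6←L0 L7←L0 L8←L0
Join-block Dom:
  L4: preds {L2,L3}: {L0,L2} ∩ {L0,L2,L3} = {L0,L2}; idom=L2
  L6: preds {L1,L5}: {L0,L1} ∩ {L0,L2,L3,L5} = {L0}; idom=L0
  L7: preds {L4,L6}: {L0,L2,L4} ∩ {L0,L6} = {L0}; idom=L0
  L8: preds {L4,L6,L7}: {L0,L2,L4} ∩ {L0,L6} ∩ {L0,L7} = {L0}; idom=L0

DF walk-up:
  L4←L2: walk · to L2
  L4←L3: walk L3 to L2
  L6←L1: walk L1 to L0
  L6←L5: walk L5→L3→L2 to L0
  L7←L4: walk L4→L2 to L0
  L7←L6: walk L6 to L0
  L8←L4: walk L4→L2 to L0
  L8←L6: walk L6 to L0
  L8←L7: walk L7 to L0
  L0 → ∅
  L1 → {L6}
  L2 → {L6,L7,L8}
  L3 → {L4,L6}
  L4 → {L7,L8}
  L5 → {L6}
  L6 → {L7,L8}
  L7 → {L8}
  L8 → ∅

DF(L7) = ["L8"]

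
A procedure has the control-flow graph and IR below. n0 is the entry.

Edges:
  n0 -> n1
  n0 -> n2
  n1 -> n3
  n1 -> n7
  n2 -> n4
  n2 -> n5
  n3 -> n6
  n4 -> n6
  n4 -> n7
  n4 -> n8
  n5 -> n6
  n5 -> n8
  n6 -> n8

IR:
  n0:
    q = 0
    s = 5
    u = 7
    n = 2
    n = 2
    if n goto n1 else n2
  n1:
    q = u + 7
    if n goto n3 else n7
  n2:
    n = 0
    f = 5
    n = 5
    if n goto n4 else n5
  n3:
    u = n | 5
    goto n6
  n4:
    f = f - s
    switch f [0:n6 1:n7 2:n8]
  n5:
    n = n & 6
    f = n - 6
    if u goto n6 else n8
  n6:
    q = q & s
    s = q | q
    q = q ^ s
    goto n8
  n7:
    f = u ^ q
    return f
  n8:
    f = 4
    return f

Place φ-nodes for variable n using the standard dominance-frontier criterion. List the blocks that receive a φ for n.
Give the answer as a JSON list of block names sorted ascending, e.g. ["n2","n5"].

idom tree: n1←n0 n2←n0 n3←n1 n4←n2 n5←n2 n6←n0 n7←n0 n8←n0
Join-block Dom:
  n6: preds {n3,n4,n5}: {n0,n1,n3} ∩ {n0,n2,n4} ∩ {n0,n2,n5} = {n0}; idom=n0
  n7: preds {n1,n4}: {n0,n1} ∩ {n0,n2,n4} = {n0}; idom=n0
  n8: preds {n4,n5,n6}: {n0,n2,n4} ∩ {n0,n2,n5} ∩ {n0,n6} = {n0}; idom=n0

DF derivation:
  join n6 pred n3: n3→n1 stop@n0
  join n6 pred n4: n4→n2 stop@n0
  join n6 pred n5: n5→n2 stop@n0
  join n7 pred n1: n1 stop@n0
  join n7 pred n4: n4→n2 stop@n0
  join n8 pred n4: n4→n2 stop@n0
  join n8 pred n5: n5→n2 stop@n0
  join n8 pred n6: n6 stop@n0
  DF(n0)=∅
  DF(n1)={n6,n7}
  DF(n2)={n6,n7,n8}
  DF(n3)={n6}
  DF(n4)={n6,n7,n8}
  DF(n5)={n6,n8}
  DF(n6)={n8}
  DF(n7)=∅
  DF(n8)=∅

φ for n: defs {n0,n2,n5}
  DF⁺ = {n6,n7,n8}

Answer: ["n6", "n7", "n8"]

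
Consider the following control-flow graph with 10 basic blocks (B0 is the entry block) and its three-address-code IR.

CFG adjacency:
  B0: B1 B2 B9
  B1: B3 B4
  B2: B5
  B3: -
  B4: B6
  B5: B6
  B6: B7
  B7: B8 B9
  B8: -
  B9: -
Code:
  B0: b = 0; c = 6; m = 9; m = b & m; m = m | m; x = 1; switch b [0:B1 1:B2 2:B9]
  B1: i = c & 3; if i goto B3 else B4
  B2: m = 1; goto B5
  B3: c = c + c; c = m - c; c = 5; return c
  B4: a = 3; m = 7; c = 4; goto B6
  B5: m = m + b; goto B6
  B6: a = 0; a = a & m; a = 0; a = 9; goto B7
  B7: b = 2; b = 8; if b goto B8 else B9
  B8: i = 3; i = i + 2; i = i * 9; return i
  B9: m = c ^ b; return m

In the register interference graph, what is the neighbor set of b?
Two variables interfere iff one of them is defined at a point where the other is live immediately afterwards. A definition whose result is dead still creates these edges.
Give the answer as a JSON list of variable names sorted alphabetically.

Per-block:
  B0 def {b,c,m,x} use ∅
  B1 def {i} use {c}
  B2 def {m} use ∅
  B3 def {c} use {c,m}
  B4 def {a,c,m} use ∅
  B5 def {m} use {b,m}
  B6 def {a} use {m}
  B7 def {b} use ∅
  B8 def {i} use ∅
  B9 def {m} use {b,c}

Live sets:
  B0 li=∅ lo={b,c,m}
  B1 li={c,m} lo={c,m}
  B2 li={b,c} lo={b,c,m}
  B3 li={c,m} lo=∅
  B4 li=∅ lo={c,m}
  B5 li={b,c,m} lo={c,m}
  B6 li={c,m} lo={c}
  B7 li={c} lo={b,c}
  B8 li=∅ lo=∅
  B9 li={b,c} lo=∅

Interfere edges:
  a: {c,m}
  b: {c,m,x}
  c: {a,b,i,m,x}
  i: {c,m}
  m: {a,b,c,i,x}
  x: {b,c,m}

N(b) = ["c", "m", "x"]

Answer: ["c", "m", "x"]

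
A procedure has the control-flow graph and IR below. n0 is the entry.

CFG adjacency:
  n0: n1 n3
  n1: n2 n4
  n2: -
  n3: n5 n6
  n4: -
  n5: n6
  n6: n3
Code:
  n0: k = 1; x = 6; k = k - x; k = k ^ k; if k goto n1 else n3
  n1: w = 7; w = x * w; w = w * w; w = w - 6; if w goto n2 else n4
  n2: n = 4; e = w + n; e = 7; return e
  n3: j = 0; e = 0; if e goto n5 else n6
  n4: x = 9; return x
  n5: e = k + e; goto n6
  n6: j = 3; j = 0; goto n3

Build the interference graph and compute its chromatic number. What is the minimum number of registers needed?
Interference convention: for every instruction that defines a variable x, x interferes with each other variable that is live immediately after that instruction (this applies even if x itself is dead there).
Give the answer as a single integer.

def/use:
  n0 def {k,x} use ∅
  n1 def {w} use {x}
  n2 def {e,n} use {w}
  n3 def {e,j} use ∅
  n4 def {x} use ∅
  n5 def {e} use {e,k}
  n6 def {j} use ∅

Live sets:
  n0 li=∅ lo={k,x}
  n1 li={x} lo={w}
  n2 li={w} lo=∅
  n3 li={k} lo={e,k}
  n4 li=∅ lo=∅
  n5 li={e,k} lo={k}
  n6 li={k} lo={k}

Conflict graph:
  e — {k}
  j — {k}
  k — {e,j,x}
  n — {w}
  w — {n,x}
  x — {k,w}

Registers:
  {e,k} pairwise interfere (2-clique) ⇒ χ ≥ 2
  2-colouring: c0={k,w}  c1={e,j,n,x}
  χ = 2

Answer: 2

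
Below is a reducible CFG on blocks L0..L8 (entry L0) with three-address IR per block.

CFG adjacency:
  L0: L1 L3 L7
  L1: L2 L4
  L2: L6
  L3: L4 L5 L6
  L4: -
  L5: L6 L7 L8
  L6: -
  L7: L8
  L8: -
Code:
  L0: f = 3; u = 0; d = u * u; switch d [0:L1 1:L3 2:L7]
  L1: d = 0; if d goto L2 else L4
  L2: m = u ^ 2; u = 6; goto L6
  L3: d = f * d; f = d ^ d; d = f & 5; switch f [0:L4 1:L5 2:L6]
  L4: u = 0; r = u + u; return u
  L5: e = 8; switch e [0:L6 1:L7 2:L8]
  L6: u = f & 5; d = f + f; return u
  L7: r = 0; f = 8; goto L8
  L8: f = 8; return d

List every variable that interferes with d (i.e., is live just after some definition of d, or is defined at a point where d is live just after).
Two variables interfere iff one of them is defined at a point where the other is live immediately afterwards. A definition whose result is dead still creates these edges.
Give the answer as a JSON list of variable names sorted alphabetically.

Answer: ["e", "f", "r", "u"]

Derivation:
Per-block:
  L0: {d,f,u} / ∅
  L1: {d} / ∅
  L2: {m,u} / {u}
  L3: {d,f} / {d,f}
  L4: {r,u} / ∅
  L5: {e} / ∅
  L6: {d,u} / {f}
  L7: {f,r} / ∅
  L8: {f} / {d}

Live sets:
  L0: in=∅ out={d,f,u}
  L1: in={f,u} out={f,u}
  L2: in={f,u} out={f}
  L3: in={d,f} out={d,f}
  L4: in=∅ out=∅
  L5: in={d,f} out={d,f}
  L6: in={f} out=∅
  L7: in={d} out={d}
  L8: in={d} out=∅

Interfere edges:
  d↔{e,f,r,u}
  e↔{d,f}
  f↔{d,e,m,u}
  m↔{f}
  r↔{d,u}
  u↔{d,f,r}

N(d) = ["e", "f", "r", "u"]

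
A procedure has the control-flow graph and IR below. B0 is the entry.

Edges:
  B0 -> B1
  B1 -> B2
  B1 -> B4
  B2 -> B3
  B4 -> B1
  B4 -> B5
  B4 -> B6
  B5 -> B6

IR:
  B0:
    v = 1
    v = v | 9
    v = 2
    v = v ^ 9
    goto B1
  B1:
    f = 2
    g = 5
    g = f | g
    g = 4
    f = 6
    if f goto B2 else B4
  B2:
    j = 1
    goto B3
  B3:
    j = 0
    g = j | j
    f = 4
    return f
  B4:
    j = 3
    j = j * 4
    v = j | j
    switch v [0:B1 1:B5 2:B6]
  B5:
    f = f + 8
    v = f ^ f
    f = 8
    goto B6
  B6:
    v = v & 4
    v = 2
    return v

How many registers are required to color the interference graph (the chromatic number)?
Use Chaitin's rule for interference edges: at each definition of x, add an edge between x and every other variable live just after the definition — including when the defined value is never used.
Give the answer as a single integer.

Answer: 2

Derivation:
Block summaries:
  B0: {v} / ∅
  B1: {f,g} / ∅
  B2: {j} / ∅
  B3: {f,g,j} / ∅
  B4: {j,v} / ∅
  B5: {f,v} / {f}
  B6: {v} / {v}

Backward fixpoint:
  B0: in=∅ out=∅
  B1: in=∅ out={f}
  B2: in=∅ out=∅
  B3: in=∅ out=∅
  B4: in={f} out={f,v}
  B5: in={f} out={v}
  B6: in={v} out=∅

Interference:
  f: {g,j,v}
  g: {f}
  j: {f}
  v: {f}

Colouring:
  clique {f,g} ⇒ need ≥ 2
  assign f→r0 g→r1 j→r1 v→r1 — no edge inside a register ⇒ χ ≤ 2
  χ = 2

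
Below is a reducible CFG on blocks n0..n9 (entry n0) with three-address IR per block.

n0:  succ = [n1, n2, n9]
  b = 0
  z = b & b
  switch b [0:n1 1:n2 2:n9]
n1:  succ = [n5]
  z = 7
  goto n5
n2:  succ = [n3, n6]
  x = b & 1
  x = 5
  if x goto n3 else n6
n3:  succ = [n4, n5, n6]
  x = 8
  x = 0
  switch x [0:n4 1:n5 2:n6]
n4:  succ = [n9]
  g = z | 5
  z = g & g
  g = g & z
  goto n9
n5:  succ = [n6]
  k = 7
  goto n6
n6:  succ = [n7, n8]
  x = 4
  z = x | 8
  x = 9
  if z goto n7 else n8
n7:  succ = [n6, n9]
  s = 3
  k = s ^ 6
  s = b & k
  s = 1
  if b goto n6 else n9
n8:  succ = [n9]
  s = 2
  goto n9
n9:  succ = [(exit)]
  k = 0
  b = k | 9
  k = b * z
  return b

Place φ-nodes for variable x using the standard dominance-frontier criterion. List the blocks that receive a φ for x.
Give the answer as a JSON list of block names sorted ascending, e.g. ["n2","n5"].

Answer: ["n5", "n6", "n9"]

Analysis:
idom tree: n1←n0 n2←n0 n3←n2 n4←n3 n5←n0 n6←n0 n7←n6 n8←n6 n9←n0
Dom∩ at merges:
  n5: preds {n1,n3}: {n0,n1} ∩ {n0,n2,n3} = {n0}; idom=n0
  n6: preds {n2,n3,n5,n7}: {n0,n2} ∩ {n0,n2,n3} ∩ {n0,n5} ∩ {n0,n6,n7} = {n0}; idom=n0
  n9: preds {n0,n4,n7,n8}: {n0} ∩ {n0,n2,n3,n4} ∩ {n0,n6,n7} ∩ {n0,n6,n8} = {n0}; idom=n0

DF derivation:
  n5←n1: walk n1 to n0
  n5←n3: walk n3→n2 to n0
  n6←n2: walk n2 to n0
  n6←n3: walk n3→n2 to n0
  n6←n5: walk n5 to n0
  n6←n7: walk n7→n6 to n0
  n9←n0: walk · to n0
  n9←n4: walk n4→n3→n2 to n0
  n9←n7: walk n7→n6 to n0
  n9←n8: walk n8→n6 to n0
  DF(n0)=∅
  DF(n1)={n5}
  DF(n2)={n5,n6,n9}
  DF(n3)={n5,n6,n9}
  DF(n4)={n9}
  DF(n5)={n6}
  DF(n6)={n6,n9}
  DF(n7)={n6,n9}
  DF(n8)={n9}
  DF(n9)=∅

φ for x: defs {n2,n3,n6}
  DF⁺ = {n5,n6,n9}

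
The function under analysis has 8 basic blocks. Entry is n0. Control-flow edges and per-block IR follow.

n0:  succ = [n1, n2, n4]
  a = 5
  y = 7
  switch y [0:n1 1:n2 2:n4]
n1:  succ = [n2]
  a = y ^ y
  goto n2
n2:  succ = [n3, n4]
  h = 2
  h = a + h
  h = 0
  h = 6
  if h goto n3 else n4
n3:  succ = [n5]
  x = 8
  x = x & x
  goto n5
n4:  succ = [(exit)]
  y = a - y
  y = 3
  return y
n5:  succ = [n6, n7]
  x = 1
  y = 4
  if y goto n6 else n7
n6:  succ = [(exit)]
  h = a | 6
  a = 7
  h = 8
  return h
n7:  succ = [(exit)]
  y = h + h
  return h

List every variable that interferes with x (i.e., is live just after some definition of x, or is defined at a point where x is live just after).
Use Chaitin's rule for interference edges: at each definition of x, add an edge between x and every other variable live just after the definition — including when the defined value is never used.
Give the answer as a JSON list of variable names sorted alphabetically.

def/use:
  n0: def={a,y} ue=∅
  n1: def={a} ue={y}
  n2: def={h} ue={a}
  n3: def={x} ue=∅
  n4: def={y} ue={a,y}
  n5: def={x,y} ue=∅
  n6: def={a,h} ue={a}
  n7: def={y} ue={h}

Liveness:
  n0: in=∅ out={a,y}
  n1: in={y} out={a,y}
  n2: in={a,y} out={a,h,y}
  n3: in={a,h} out={a,h}
  n4: in={a,y} out=∅
  n5: in={a,h} out={a,h}
  n6: in={a} out=∅
  n7: in={h} out=∅

Interference:
  a: {h,x,y}
  h: {a,x,y}
  x: {a,h}
  y: {a,h}

N(x) = ["a", "h"]

Answer: ["a", "h"]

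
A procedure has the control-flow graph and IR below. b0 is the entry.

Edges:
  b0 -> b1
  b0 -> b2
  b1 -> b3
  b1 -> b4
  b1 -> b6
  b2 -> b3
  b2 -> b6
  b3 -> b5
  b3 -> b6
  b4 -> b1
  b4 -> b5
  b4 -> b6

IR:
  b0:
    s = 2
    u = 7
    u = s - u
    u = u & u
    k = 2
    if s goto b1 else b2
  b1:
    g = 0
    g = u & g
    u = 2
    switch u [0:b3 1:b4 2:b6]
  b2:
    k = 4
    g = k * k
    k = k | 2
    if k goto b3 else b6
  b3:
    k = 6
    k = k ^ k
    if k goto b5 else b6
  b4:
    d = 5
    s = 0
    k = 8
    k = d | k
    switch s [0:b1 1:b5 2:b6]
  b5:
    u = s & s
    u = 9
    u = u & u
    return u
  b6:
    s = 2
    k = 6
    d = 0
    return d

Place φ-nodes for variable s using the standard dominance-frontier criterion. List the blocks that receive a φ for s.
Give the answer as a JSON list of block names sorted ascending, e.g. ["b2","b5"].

idom tree: b1←b0 b2←b0 b3←b0 b4←b1 b5←b0 b6←b0
Join-block Dom:
  b1: preds {b0,b4}: {b0} ∩ {b0,b1,b4} = {b0}; idom=b0
  b3: preds {b1,b2}: {b0,b1} ∩ {b0,b2} = {b0}; idom=b0
  b5: preds {b3,b4}: {b0,b3} ∩ {b0,b1,b4} = {b0}; idom=b0
  b6: preds {b1,b2,b3,b4}: {b0,b1} ∩ {b0,b2} ∩ {b0,b3} ∩ {b0,b1,b4} = {b0}; idom=b0

DF derivation:
  join b1 pred b0: · stop@b0
  join b1 pred b4: b4→b1 stop@b0
  join b3 pred b1: b1 stop@b0
  join b3 pred b2: b2 stop@b0
  join b5 pred b3: b3 stop@b0
  join b5 pred b4: b4→b1 stop@b0
  join b6 pred b1: b1 stop@b0
  join b6 pred b2: b2 stop@b0
  join b6 pred b3: b3 stop@b0
  join b6 pred b4: b4→b1 stop@b0
  b0 → ∅
  b1 → {b1,b3,b5,b6}
  b2 → {b3,b6}
  b3 → {b5,b6}
  b4 → {b1,b5,b6}
  b5 → ∅
  b6 → ∅

φ for s: defs {b0,b4,b6}
  DF⁺ = {b1,b3,b5,b6}

Answer: ["b1", "b3", "b5", "b6"]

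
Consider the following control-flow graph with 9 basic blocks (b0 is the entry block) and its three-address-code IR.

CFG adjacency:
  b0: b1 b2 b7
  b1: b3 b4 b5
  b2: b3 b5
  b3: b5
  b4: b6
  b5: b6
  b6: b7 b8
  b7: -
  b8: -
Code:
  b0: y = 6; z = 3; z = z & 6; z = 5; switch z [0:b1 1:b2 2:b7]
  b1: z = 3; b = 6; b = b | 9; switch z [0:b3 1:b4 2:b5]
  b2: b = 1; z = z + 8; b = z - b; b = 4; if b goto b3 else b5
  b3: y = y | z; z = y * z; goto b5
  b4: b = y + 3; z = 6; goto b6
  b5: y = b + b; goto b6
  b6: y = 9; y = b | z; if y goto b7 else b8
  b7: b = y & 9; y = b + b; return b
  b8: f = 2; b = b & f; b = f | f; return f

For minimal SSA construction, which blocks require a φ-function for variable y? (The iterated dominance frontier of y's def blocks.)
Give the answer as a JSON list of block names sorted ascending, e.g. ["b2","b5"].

Answer: ["b5", "b6", "b7"]

Analysis:
idom tree: b1←b0 b2←b0 b3←b0 b4←b1 b5←b0 b6←b0 b7←b0 b8←b6
Join-block Dom:
  b3: preds {b1,b2}: {b0,b1} ∩ {b0,b2} = {b0}; idom=b0
  b5: preds {b1,b2,b3}: {b0,b1} ∩ {b0,b2} ∩ {b0,b3} = {b0}; idom=b0
  b6: preds {b4,b5}: {b0,b1,b4} ∩ {b0,b5} = {b0}; idom=b0
  b7: preds {b0,b6}: {b0} ∩ {b0,b6} = {b0}; idom=b0

Frontier:
  join b3 pred b1: b1 stop@b0
  join b3 pred b2: b2 stop@b0
  join b5 pred b1: b1 stop@b0
  join b5 pred b2: b2 stop@b0
  join b5 pred b3: b3 stop@b0
  join b6 pred b4: b4→b1 stop@b0
  join b6 pred b5: b5 stop@b0
  join b7 pred b0: · stop@b0
  join b7 pred b6: b6 stop@b0
  b0 → ∅
  b1 → {b3,b5,b6}
  b2 → {b3,b5}
  b3 → {b5}
  b4 → {b6}
  b5 → {b6}
  b6 → {b7}
  b7 → ∅
  b8 → ∅

φ for y: defs {b0,b3,b5,b6,b7}
  DF⁺ = {b5,b6,b7}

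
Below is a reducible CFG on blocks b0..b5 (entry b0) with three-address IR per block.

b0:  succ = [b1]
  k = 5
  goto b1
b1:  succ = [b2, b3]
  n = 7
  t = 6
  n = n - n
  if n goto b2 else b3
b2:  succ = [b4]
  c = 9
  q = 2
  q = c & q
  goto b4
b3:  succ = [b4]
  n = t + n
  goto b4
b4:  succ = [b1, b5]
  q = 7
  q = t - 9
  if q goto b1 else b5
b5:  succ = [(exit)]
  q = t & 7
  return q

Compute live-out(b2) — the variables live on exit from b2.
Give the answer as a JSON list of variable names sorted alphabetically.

Answer: ["t"]

Working:
Block summaries:
  b0 def {k} use ∅
  b1 def {n,t} use ∅
  b2 def {c,q} use ∅
  b3 def {n} use {n,t}
  b4 def {q} use {t}
  b5 def {q} use {t}

Backward fixpoint:
  b0 li=∅ lo=∅
  b1 li=∅ lo={n,t}
  b2 li={t} lo={t}
  b3 li={n,t} lo={t}
  b4 li={t} lo={t}
  b5 li={t} lo=∅

live-out(b2) = ["t"]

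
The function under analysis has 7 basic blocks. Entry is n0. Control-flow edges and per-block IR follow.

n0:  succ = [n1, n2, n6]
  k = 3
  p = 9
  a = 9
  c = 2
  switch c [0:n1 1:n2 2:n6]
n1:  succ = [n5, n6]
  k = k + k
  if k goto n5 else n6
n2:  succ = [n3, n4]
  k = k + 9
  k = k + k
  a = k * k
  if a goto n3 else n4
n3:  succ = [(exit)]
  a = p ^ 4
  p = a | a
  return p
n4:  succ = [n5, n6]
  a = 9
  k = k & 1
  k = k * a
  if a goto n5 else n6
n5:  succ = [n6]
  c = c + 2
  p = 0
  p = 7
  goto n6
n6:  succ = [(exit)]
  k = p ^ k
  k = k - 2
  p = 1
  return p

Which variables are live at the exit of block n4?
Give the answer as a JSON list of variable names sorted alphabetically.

Answer: ["c", "k", "p"]

Derivation:
Block summaries:
  n0: def={a,c,k,p} ue=∅
  n1: def={k} ue={k}
  n2: def={a,k} ue={k}
  n3: def={a,p} ue={p}
  n4: def={a,k} ue={k}
  n5: def={c,p} ue={c}
  n6: def={k,p} ue={k,p}

Liveness:
  n0: in=∅ out={c,k,p}
  n1: in={c,k,p} out={c,k,p}
  n2: in={c,k,p} out={c,k,p}
  n3: in={p} out=∅
  n4: in={c,k,p} out={c,k,p}
  n5: in={c,k} out={k,p}
  n6: in={k,p} out=∅

live-out(n4) = ["c", "k", "p"]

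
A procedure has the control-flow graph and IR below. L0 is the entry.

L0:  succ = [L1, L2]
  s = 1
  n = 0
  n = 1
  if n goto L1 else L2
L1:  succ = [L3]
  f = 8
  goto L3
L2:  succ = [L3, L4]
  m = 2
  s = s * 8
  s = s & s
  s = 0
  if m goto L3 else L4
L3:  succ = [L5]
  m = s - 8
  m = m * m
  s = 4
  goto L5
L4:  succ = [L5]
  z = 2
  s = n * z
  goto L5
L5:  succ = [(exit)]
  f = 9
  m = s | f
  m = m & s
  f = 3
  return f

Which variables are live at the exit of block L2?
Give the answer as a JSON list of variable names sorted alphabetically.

Block summaries:
  L0: {n,s} / ∅
  L1: {f} / ∅
  L2: {m,s} / {s}
  L3: {m,s} / {s}
  L4: {s,z} / {n}
  L5: {f,m} / {s}

Liveness:
  L0: in=∅ out={n,s}
  L1: in={s} out={s}
  L2: in={n,s} out={n,s}
  L3: in={s} out={s}
  L4: in={n} out={s}
  L5: in={s} out=∅

live-out(L2) = ["n", "s"]

Answer: ["n", "s"]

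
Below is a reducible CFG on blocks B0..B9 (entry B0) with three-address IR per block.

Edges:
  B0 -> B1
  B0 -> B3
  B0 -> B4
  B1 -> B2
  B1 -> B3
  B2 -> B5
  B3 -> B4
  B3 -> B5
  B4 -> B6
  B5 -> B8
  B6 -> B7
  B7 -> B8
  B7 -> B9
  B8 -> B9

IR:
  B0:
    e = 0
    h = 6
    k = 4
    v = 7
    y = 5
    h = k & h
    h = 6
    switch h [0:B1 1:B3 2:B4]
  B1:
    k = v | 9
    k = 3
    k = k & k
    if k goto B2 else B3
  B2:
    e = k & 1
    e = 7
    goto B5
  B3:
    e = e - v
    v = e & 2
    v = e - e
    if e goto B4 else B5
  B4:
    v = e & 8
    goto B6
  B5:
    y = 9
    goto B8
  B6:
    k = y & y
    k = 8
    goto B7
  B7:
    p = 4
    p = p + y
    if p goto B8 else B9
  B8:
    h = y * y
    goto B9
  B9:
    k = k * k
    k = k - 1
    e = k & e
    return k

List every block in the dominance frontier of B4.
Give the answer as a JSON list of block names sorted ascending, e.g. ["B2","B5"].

Answer: ["B8", "B9"]

Analysis:
idom tree: B1←B0 B2←B1 B3←B0 B4←B0 B5←B0 B6←B4 B7←B6 B8←B0 B9←B0
Dom at joins:
  B3: preds {B0,B1}: {B0} ∩ {B0,B1} = {B0}; idom=B0
  B4: preds {B0,B3}: {B0} ∩ {B0,B3} = {B0}; idom=B0
  B5: preds {B2,B3}: {B0,B1,B2} ∩ {B0,B3} = {B0}; idom=B0
  B8: preds {B5,B7}: {B0,B5} ∩ {B0,B4,B6,B7} = {B0}; idom=B0
  B9: preds {B7,B8}: {B0,B4,B6,B7} ∩ {B0,B8} = {B0}; idom=B0

DF walk-up:
  join B3 pred B0: · stop@B0
  join B3 pred B1: B1 stop@B0
  join B4 pred B0: · stop@B0
  join B4 pred B3: B3 stop@B0
  join B5 pred B2: B2→B1 stop@B0
  join B5 pred B3: B3 stop@B0
  join B8 pred B5: B5 stop@B0
  join B8 pred B7: B7→B6→B4 stop@B0
  join B9 pred B7: B7→B6→B4 stop@B0
  join B9 pred B8: B8 stop@B0
  B0 → ∅
  B1 → {B3,B5}
  B2 → {B5}
  B3 → {B4,B5}
  B4 → {B8,B9}
  B5 → {B8}
  B6 → {B8,B9}
  B7 → {B8,B9}
  B8 → {B9}
  B9 → ∅

DF(B4) = ["B8", "B9"]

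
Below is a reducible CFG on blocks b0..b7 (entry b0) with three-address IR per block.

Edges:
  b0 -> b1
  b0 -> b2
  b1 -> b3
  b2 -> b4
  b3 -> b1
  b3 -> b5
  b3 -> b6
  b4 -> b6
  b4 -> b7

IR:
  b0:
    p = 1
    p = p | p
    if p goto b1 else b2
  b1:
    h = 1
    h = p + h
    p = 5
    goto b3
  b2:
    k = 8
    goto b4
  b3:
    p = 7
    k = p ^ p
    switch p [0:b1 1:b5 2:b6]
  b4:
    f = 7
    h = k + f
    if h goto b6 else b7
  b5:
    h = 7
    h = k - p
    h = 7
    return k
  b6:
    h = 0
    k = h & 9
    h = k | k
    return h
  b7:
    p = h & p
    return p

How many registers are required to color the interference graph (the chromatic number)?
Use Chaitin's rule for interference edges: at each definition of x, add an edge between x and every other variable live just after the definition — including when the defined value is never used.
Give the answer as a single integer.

Answer: 3

Derivation:
def/use:
  b0: {p} / ∅
  b1: {h,p} / {p}
  b2: {k} / ∅
  b3: {k,p} / ∅
  b4: {f,h} / {k}
  b5: {h} / {k,p}
  b6: {h,k} / ∅
  b7: {p} / {h,p}

Backward fixpoint:
  b0 li=∅ lo={p}
  b1 li={p} lo=∅
  b2 li={p} lo={k,p}
  b3 li=∅ lo={k,p}
  b4 li={k,p} lo={h,p}
  b5 li={k,p} lo=∅
  b6 li=∅ lo=∅
  b7 li={h,p} lo=∅

Interfere edges:
  f: {k,p}
  h: {k,p}
  k: {f,h,p}
  p: {f,h,k}

Registers:
  clique {f,k,p} ⇒ need ≥ 3
  assign f→c2 h→c2 k→c0 p→c1 — no edge inside a register ⇒ χ ≤ 3
  χ = 3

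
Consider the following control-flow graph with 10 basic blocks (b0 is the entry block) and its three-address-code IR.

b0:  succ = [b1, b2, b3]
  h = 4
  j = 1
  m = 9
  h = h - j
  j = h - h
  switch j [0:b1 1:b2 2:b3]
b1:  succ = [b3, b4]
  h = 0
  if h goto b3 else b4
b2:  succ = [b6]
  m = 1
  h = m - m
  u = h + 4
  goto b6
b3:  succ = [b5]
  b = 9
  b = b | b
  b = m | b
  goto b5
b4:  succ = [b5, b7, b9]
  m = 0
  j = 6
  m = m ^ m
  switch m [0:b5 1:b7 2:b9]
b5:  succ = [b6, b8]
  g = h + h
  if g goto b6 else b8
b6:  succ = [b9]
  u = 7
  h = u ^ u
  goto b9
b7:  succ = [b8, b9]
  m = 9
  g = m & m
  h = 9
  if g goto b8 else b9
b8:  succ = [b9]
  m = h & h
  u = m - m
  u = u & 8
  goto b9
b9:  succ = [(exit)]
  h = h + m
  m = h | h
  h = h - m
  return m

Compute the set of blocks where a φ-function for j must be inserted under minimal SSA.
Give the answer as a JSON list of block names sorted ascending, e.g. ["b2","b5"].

Answer: ["b5", "b6", "b8", "b9"]

Analysis:
idom tree: b1←b0 b2←b0 b3←b0 b4←b1 b5←b0 b6←b0 b7←b4 b8←b0 b9←b0
Dom at joins:
  b3: preds {b0,b1}: {b0} ∩ {b0,b1} = {b0}; idom=b0
  b5: preds {b3,b4}: {b0,b3} ∩ {b0,b1,b4} = {b0}; idom=b0
  b6: preds {b2,b5}: {b0,b2} ∩ {b0,b5} = {b0}; idom=b0
  b8: preds {b5,b7}: {b0,b5} ∩ {b0,b1,b4,b7} = {b0}; idom=b0
  b9: preds {b4,b6,b7,b8}: {b0,b1,b4} ∩ {b0,b6} ∩ {b0,b1,b4,b7} ∩ {b0,b8} = {b0}; idom=b0

DF derivation:
  b3←b0: walk · to b0
  b3←b1: walk b1 to b0
  b5←b3: walk b3 to b0
  b5←b4: walk b4→b1 to b0
  b6←b2: walk b2 to b0
  b6←b5: walk b5 to b0
  b8←b5: walk b5 to b0
  b8←b7: walk b7→b4→b1 to b0
  b9←b4: walk b4→b1 to b0
  b9←b6: walk b6 to b0
  b9←b7: walk b7→b4→b1 to b0
  b9←b8: walk b8 to b0
  b0 → ∅
  b1 → {b3,b5,b8,b9}
  b2 → {b6}
  b3 → {b5}
  b4 → {b5,b8,b9}
  b5 → {b6,b8}
  b6 → {b9}
  b7 → {b8,b9}
  b8 → {b9}
  b9 → ∅

φ for j: defs {b0,b4}
  DF⁺ = {b5,b6,b8,b9}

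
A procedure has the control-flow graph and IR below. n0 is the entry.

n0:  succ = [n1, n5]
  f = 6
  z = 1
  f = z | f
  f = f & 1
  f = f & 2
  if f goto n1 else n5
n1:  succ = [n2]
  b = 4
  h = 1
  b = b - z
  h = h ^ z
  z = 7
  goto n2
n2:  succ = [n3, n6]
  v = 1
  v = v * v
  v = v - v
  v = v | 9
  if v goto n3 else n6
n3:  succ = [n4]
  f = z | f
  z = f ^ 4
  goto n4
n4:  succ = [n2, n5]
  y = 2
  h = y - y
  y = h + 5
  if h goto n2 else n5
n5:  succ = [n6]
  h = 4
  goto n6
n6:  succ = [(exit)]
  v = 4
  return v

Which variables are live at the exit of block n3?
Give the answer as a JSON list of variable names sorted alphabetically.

Answer: ["f", "z"]

Analysis:
Per-block:
  n0: {f,z} / ∅
  n1: {b,h,z} / {z}
  n2: {v} / ∅
  n3: {f,z} / {f,z}
  n4: {h,y} / ∅
  n5: {h} / ∅
  n6: {v} / ∅

Liveness:
  live n0: ∅→{f,z}
  live n1: {f,z}→{f,z}
  live n2: {f,z}→{f,z}
  live n3: {f,z}→{f,z}
  live n4: {f,z}→{f,z}
  live n5: ∅→∅
  live n6: ∅→∅

live-out(n3) = ["f", "z"]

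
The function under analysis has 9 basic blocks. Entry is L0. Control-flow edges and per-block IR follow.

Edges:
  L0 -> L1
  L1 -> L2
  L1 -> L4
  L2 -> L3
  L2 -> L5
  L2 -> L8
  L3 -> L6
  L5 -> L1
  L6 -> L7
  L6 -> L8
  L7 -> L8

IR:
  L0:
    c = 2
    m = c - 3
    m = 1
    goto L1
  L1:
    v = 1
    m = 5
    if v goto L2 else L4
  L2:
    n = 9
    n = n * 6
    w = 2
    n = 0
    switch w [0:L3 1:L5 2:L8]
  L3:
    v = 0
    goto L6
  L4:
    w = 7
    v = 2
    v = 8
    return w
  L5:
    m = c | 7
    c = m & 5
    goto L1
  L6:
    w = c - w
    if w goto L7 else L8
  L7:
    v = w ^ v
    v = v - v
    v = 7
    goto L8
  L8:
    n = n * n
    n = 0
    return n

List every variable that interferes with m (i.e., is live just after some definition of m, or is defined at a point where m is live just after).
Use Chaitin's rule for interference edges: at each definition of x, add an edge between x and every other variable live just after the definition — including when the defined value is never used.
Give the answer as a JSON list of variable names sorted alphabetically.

def/use:
  L0: {c,m} / ∅
  L1: {m,v} / ∅
  L2: {n,w} / ∅
  L3: {v} / ∅
  L4: {v,w} / ∅
  L5: {c,m} / {c}
  L6: {w} / {c,w}
  L7: {v} / {v,w}
  L8: {n} / {n}

Live sets:
  L0 li=∅ lo={c}
  L1 li={c} lo={c}
  L2 li={c} lo={c,n,w}
  L3 li={c,n,w} lo={c,n,v,w}
  L4 li=∅ lo=∅
  L5 li={c} lo={c}
  L6 li={c,n,v,w} lo={n,v,w}
  L7 li={n,v,w} lo={n}
  L8 li={n} lo=∅

Conflict graph:
  c↔{m,n,v,w}
  m↔{c,v}
  n↔{c,v,w}
  v↔{c,m,n,w}
  w↔{c,n,v}

N(m) = ["c", "v"]

Answer: ["c", "v"]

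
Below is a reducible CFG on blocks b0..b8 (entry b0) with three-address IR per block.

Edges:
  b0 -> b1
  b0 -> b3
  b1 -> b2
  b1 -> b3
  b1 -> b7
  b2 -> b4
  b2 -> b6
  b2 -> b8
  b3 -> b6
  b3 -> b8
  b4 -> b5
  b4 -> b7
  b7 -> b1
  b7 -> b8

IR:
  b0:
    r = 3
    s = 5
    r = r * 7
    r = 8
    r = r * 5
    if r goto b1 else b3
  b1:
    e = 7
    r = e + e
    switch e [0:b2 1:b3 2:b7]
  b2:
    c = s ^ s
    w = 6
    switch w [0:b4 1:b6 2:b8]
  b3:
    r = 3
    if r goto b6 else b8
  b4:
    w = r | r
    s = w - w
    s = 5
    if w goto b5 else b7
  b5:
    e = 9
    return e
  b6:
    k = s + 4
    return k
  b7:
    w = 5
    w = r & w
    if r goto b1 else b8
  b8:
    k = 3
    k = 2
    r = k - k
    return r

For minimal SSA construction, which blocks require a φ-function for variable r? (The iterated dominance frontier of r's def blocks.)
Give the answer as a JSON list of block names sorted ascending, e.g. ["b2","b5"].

Answer: ["b1", "b3", "b6", "b8"]

Derivation:
idom tree: b1←b0 b2←b1 b3←b0 b4←b2 b5←b4 b6←b0 b7←b1 b8←b0
Dom at joins:
  b1: preds {b0,b7}: {b0} ∩ {b0,b1,b7} = {b0}; idom=b0
  b3: preds {b0,b1}: {b0} ∩ {b0,b1} = {b0}; idom=b0
  b6: preds {b2,b3}: {b0,b1,b2} ∩ {b0,b3} = {b0}; idom=b0
  b7: preds {b1,b4}: {b0,b1} ∩ {b0,b1,b2,b4} = {b0,b1}; idom=b1
  b8: preds {b2,b3,b7}: {b0,b1,b2} ∩ {b0,b3} ∩ {b0,b1,b7} = {b0}; idom=b0

DF walk-up:
  b1←b0: walk · to b0
  b1←b7: walk b7→b1 to b0
  b3←b0: walk · to b0
  b3←b1: walk b1 to b0
  b6←b2: walk b2→b1 to b0
  b6←b3: walk b3 to b0
  b7←b1: walk · to b1
  b7←b4: walk b4→b2 to b1
  b8←b2: walk b2→b1 to b0
  b8←b3: walk b3 to b0
  b8←b7: walk b7→b1 to b0
  b0: DF=∅
  b1: DF={b1,b3,b6,b8}
  b2: DF={b6,b7,b8}
  b3: DF={b6,b8}
  b4: DF={b7}
  b5: DF=∅
  b6: DF=∅
  b7: DF={b1,b8}
  b8: DF=∅

φ for r: defs {b0,b1,b3,b8}
  DF⁺ = {b1,b3,b6,b8}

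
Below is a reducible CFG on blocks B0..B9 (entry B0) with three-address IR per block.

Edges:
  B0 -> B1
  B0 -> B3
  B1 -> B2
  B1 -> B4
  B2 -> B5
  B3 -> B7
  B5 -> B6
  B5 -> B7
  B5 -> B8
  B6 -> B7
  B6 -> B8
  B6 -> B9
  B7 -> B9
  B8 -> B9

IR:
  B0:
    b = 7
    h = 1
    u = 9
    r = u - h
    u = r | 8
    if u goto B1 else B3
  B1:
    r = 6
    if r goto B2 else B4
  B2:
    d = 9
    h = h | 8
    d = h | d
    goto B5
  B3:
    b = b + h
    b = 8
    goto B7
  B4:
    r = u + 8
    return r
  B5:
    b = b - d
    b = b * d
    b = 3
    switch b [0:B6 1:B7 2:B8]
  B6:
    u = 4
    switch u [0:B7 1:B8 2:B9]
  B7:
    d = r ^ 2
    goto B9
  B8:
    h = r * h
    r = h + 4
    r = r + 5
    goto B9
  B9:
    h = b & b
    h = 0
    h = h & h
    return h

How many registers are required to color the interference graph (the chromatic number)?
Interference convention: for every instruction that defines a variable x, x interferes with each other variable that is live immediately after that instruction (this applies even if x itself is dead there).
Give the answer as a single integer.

Answer: 4

Derivation:
Block summaries:
  B0 def {b,h,r,u} use ∅
  B1 def {r} use ∅
  B2 def {d,h} use {h}
  B3 def {b} use {b,h}
  B4 def {r} use {u}
  B5 def {b} use {b,d}
  B6 def {u} use ∅
  B7 def {d} use {r}
  B8 def {h,r} use {h,r}
  B9 def {h} use {b}

Live sets:
  live B0: ∅→{b,h,r,u}
  live B1: {b,h,u}→{b,h,r,u}
  live B2: {b,h,r}→{b,d,h,r}
  live B3: {b,h,r}→{b,r}
  live B4: {u}→∅
  live B5: {b,d,h,r}→{b,h,r}
  live B6: {b,h,r}→{b,h,r}
  live B7: {b,r}→{b}
  live B8: {b,h,r}→{b}
  live B9: {b}→∅

Conflict graph:
  b: {d,h,r,u}
  d: {b,h,r}
  h: {b,d,r,u}
  r: {b,d,h,u}
  u: {b,h,r}

Colouring:
  {b,d,h,r} pairwise interfere (4-clique) ⇒ χ ≥ 4
  assign b→R0 d→R3 h→R1 r→R2 u→R3 — no edge inside a register ⇒ χ ≤ 4
  χ = 4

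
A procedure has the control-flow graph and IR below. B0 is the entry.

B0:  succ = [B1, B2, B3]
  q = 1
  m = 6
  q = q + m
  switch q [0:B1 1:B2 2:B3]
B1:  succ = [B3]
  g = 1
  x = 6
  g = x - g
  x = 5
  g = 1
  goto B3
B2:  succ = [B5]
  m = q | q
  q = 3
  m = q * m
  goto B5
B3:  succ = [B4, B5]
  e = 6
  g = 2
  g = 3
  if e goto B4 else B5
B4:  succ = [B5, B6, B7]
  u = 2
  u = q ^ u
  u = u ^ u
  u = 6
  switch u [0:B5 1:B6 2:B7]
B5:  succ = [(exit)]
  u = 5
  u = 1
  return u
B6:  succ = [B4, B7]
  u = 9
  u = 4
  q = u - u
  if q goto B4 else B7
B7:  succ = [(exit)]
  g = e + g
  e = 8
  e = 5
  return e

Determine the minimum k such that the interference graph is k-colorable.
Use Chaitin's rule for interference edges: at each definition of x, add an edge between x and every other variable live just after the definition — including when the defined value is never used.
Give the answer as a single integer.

Block summaries:
  B0: {m,q} / ∅
  B1: {g,x} / ∅
  B2: {m,q} / {q}
  B3: {e,g} / ∅
  B4: {u} / {q}
  B5: {u} / ∅
  B6: {q,u} / ∅
  B7: {e,g} / {e,g}

Backward fixpoint:
  B0 li=∅ lo={q}
  B1 li={q} lo={q}
  B2 li={q} lo=∅
  B3 li={q} lo={e,g,q}
  B4 li={e,g,q} lo={e,g}
  B5 li=∅ lo=∅
  B6 li={e,g} lo={e,g,q}
  B7 li={e,g} lo=∅

Conflict graph:
  e: {g,q,u}
  g: {e,q,u,x}
  m: {q}
  q: {e,g,m,u,x}
  u: {e,g,q}
  x: {g,q}

Chromatic number:
  lower bound: {e,g,q,u} mutually conflict ⇒ χ ≥ 4
  assign e→R2 g→R1 m→R1 q→R0 u→R3 x→R2 — no edge inside a register ⇒ χ ≤ 4
  χ = 4

Answer: 4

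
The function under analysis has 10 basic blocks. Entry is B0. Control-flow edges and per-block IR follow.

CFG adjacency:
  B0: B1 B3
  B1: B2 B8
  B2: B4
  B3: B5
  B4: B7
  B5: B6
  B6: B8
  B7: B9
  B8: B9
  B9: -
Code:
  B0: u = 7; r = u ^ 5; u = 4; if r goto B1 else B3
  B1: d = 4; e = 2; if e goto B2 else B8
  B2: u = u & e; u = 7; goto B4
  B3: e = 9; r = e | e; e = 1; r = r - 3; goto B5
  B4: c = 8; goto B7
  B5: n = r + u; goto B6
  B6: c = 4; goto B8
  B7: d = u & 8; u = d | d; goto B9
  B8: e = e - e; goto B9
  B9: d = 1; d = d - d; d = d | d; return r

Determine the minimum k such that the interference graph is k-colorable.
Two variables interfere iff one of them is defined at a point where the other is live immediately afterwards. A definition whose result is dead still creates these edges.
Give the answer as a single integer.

Per-block:
  B0 def {r,u} use ∅
  B1 def {d,e} use ∅
  B2 def {u} use {e,u}
  B3 def {e,r} use ∅
  B4 def {c} use ∅
  B5 def {n} use {r,u}
  B6 def {c} use ∅
  B7 def {d,u} use {u}
  B8 def {e} use {e}
  B9 def {d} use {r}

Live sets:
  live B0: ∅→{r,u}
  live B1: {r,u}→{e,r,u}
  live B2: {e,r,u}→{r,u}
  live B3: {u}→{e,r,u}
  live B4: {r,u}→{r,u}
  live B5: {e,r,u}→{e,r}
  live B6: {e,r}→{e,r}
  live B7: {r,u}→{r}
  live B8: {e,r}→{r}
  live B9: {r}→∅

Interfere edges:
  c: {e,r,u}
  d: {r,u}
  e: {c,n,r,u}
  n: {e,r}
  r: {c,d,e,n,u}
  u: {c,d,e,r}

Chromatic number:
  clique {c,e,r,u} ⇒ need ≥ 4
  assign c→c3 d→c1 e→c1 n→c2 r→c0 u→c2 — no edge inside a register ⇒ χ ≤ 4
  χ = 4

Answer: 4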